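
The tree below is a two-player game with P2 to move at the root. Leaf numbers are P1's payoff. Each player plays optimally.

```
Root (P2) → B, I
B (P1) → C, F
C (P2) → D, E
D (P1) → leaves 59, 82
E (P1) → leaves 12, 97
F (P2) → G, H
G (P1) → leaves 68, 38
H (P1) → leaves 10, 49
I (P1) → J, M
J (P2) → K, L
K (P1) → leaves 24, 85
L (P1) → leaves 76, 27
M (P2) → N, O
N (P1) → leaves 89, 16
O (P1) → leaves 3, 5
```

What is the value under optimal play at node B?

D: max(59, 82) = 82
E: max(12, 97) = 97
C: min(82, 97) = 82
G: max(68, 38) = 68
H: max(10, 49) = 49
F: min(68, 49) = 49
B: max(82, 49) = 82

82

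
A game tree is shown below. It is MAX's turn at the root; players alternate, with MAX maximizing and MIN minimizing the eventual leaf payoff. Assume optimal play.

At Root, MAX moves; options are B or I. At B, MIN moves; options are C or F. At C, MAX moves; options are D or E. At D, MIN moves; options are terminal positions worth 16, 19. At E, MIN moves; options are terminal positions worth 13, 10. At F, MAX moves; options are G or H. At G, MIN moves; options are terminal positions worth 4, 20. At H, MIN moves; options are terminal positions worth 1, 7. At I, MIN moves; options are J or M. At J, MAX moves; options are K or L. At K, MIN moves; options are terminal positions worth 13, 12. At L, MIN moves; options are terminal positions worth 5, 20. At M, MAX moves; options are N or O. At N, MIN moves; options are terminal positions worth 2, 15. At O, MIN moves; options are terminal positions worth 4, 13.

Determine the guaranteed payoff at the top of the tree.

D (MIN): min(16, 19) = 16
E (MIN): min(13, 10) = 10
C (MAX): max(16, 10) = 16
G (MIN): min(4, 20) = 4
H (MIN): min(1, 7) = 1
F (MAX): max(4, 1) = 4
B (MIN): min(16, 4) = 4
K (MIN): min(13, 12) = 12
L (MIN): min(5, 20) = 5
J (MAX): max(12, 5) = 12
N (MIN): min(2, 15) = 2
O (MIN): min(4, 13) = 4
M (MAX): max(2, 4) = 4
I (MIN): min(12, 4) = 4
Root (MAX): max(4, 4) = 4

4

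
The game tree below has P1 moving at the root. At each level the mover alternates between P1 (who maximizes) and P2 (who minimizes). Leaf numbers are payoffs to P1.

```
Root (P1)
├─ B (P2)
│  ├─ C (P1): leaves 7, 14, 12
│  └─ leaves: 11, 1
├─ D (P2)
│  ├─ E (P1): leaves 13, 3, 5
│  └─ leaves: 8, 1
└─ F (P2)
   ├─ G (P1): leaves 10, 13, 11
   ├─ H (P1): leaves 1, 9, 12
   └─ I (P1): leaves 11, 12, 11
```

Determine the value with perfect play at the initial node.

12

C (P1): max(7, 14, 12) = 14
B (P2): min(14, 11, 1) = 1
E (P1): max(13, 3, 5) = 13
D (P2): min(13, 8, 1) = 1
G (P1): max(10, 13, 11) = 13
H (P1): max(1, 9, 12) = 12
I (P1): max(11, 12, 11) = 12
F (P2): min(13, 12, 12) = 12
Root (P1): max(1, 1, 12) = 12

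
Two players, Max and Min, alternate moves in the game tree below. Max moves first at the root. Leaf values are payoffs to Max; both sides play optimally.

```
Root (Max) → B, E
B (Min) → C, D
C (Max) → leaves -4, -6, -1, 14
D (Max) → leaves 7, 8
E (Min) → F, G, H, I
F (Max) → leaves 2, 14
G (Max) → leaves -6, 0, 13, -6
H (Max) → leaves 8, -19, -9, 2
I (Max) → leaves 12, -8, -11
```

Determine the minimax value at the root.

C (Max): max(-4, -6, -1, 14) = 14
D (Max): max(7, 8) = 8
B (Min): min(14, 8) = 8
F (Max): max(2, 14) = 14
G (Max): max(-6, 0, 13, -6) = 13
H (Max): max(8, -19, -9, 2) = 8
I (Max): max(12, -8, -11) = 12
E (Min): min(14, 13, 8, 12) = 8
Root (Max): max(8, 8) = 8

8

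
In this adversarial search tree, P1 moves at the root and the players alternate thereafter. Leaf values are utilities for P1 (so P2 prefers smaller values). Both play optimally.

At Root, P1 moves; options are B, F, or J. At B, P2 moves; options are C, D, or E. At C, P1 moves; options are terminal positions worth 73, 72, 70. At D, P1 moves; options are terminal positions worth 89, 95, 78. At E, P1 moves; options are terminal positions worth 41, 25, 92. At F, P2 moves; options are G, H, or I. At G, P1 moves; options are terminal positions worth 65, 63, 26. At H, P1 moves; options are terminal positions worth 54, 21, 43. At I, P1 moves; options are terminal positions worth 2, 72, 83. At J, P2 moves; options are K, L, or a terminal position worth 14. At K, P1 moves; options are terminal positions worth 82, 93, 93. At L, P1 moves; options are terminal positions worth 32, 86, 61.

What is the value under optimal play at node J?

14

K: max(82, 93, 93) = 93
L: max(32, 86, 61) = 86
J: min(93, 86, 14) = 14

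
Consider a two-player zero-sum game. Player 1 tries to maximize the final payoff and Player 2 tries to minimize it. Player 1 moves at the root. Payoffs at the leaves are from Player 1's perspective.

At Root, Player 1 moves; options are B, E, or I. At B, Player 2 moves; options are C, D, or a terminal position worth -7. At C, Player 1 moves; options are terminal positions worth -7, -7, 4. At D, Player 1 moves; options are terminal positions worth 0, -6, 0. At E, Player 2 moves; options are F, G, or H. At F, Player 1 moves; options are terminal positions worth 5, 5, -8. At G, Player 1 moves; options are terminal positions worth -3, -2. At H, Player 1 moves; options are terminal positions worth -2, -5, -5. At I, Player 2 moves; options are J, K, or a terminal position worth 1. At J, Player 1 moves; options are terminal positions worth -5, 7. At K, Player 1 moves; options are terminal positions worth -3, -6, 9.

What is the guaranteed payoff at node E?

-2

F: max(5, 5, -8) = 5
G: max(-3, -2) = -2
H: max(-2, -5, -5) = -2
E: min(5, -2, -2) = -2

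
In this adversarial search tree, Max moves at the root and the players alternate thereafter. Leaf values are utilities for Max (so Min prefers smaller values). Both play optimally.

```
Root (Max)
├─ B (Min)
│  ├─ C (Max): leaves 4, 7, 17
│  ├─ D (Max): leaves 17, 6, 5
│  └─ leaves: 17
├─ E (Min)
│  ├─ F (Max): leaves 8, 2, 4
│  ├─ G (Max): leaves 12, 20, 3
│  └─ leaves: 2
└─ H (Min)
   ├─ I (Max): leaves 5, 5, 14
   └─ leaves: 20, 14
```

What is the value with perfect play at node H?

I: max(5, 5, 14) = 14
H: min(14, 20, 14) = 14

14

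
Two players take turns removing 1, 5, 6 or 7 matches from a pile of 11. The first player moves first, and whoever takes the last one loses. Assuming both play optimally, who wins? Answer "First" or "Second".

Mark each pile size as W (mover wins) or L (mover loses):
i:   0  1  2  3  4  5  6  7  8  9 10 11
     W  L  W  L  W  L  W  W  W  W  W  W
Position 11 is W, so the first player wins.

First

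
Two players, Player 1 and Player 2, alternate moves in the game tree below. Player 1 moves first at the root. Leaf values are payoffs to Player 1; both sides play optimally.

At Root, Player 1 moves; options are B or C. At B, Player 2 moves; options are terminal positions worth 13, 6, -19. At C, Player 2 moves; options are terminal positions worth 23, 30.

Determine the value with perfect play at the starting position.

B (Player 2): min(13, 6, -19) = -19
C (Player 2): min(23, 30) = 23
Root (Player 1): max(-19, 23) = 23

23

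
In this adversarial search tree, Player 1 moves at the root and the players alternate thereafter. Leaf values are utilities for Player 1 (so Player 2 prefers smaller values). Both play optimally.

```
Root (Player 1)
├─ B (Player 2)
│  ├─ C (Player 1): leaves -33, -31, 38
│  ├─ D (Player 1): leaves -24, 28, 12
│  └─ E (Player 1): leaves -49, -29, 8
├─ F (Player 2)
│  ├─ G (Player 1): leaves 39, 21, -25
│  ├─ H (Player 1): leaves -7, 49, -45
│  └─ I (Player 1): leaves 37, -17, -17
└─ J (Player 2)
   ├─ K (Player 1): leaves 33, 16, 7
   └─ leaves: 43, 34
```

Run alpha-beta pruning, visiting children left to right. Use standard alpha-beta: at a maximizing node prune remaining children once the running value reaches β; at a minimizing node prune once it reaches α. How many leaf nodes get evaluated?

20

C [α=-∞,β=+∞]: v=38
D [α=-∞,β=38]: v=28
E [α=-∞,β=28]: v=8
B [α=-∞,β=+∞]: v=8
G [α=8,β=+∞]: v=39
H [α=8,β=39]: v=49 after child 2 ≥ β → β-cutoff, skip 1
I [α=8,β=39]: v=37
F [α=8,β=+∞]: v=37
K [α=37,β=+∞]: v=33
J [α=37,β=+∞]: v=33 after child 1 ≤ α → α-cutoff, skip 2
Root [α=-∞,β=+∞]: v=37
Leaves evaluated: 20 of 23.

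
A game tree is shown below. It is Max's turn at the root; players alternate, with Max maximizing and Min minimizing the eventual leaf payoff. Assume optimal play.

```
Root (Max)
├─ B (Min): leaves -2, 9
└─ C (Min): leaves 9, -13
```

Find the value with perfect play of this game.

B (Min): min(-2, 9) = -2
C (Min): min(9, -13) = -13
Root (Max): max(-2, -13) = -2

-2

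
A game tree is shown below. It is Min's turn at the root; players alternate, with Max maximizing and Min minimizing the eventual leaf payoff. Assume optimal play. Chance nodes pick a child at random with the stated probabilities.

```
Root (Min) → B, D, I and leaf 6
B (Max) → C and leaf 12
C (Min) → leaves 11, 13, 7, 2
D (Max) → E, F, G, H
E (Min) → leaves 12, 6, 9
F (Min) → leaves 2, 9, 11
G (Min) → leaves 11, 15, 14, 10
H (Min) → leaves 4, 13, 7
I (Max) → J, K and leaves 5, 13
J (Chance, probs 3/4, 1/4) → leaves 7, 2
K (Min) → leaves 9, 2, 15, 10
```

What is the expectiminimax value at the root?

C (Min): min(11, 13, 7, 2) = 2
B (Max): max(2, 12) = 12
E (Min): min(12, 6, 9) = 6
F (Min): min(2, 9, 11) = 2
G (Min): min(11, 15, 14, 10) = 10
H (Min): min(4, 13, 7) = 4
D (Max): max(6, 2, 10, 4) = 10
J (Chance): 3/4·7 + 1/4·2 = 5.75
K (Min): min(9, 2, 15, 10) = 2
I (Max): max(5.75, 2, 5, 13) = 13
Root (Min): min(12, 10, 13, 6) = 6

6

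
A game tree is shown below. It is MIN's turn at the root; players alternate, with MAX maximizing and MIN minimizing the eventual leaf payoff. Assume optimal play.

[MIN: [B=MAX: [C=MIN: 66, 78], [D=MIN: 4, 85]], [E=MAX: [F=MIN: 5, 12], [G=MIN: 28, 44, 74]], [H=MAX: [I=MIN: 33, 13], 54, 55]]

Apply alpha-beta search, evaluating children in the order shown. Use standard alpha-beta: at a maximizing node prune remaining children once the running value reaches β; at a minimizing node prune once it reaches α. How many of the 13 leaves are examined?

11

C [α=-∞,β=+∞]: v=66
D [α=66,β=+∞]: v=4 after child 1 ≤ α → α-cutoff, skip 1
B [α=-∞,β=+∞]: v=66
F [α=-∞,β=66]: v=5
G [α=5,β=66]: v=28
E [α=-∞,β=66]: v=28
I [α=-∞,β=28]: v=13
H [α=-∞,β=28]: v=54 after child 2 ≥ β → β-cutoff, skip 1
Root [α=-∞,β=+∞]: v=28
Leaves evaluated: 11 of 13.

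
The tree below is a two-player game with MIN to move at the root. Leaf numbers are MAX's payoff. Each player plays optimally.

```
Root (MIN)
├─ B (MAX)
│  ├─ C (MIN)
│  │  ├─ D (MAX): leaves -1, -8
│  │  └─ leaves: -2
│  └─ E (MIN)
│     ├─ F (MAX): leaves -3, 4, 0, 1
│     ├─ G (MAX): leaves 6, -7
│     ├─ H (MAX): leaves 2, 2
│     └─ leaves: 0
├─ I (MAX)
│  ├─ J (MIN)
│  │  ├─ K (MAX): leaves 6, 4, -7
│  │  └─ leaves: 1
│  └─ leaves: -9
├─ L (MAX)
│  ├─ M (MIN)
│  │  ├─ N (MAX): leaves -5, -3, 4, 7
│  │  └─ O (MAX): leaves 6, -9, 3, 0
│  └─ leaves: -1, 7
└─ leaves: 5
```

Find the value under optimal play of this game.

D (MAX): max(-1, -8) = -1
C (MIN): min(-1, -2) = -2
F (MAX): max(-3, 4, 0, 1) = 4
G (MAX): max(6, -7) = 6
H (MAX): max(2, 2) = 2
E (MIN): min(4, 6, 2, 0) = 0
B (MAX): max(-2, 0) = 0
K (MAX): max(6, 4, -7) = 6
J (MIN): min(6, 1) = 1
I (MAX): max(1, -9) = 1
N (MAX): max(-5, -3, 4, 7) = 7
O (MAX): max(6, -9, 3, 0) = 6
M (MIN): min(7, 6) = 6
L (MAX): max(6, -1, 7) = 7
Root (MIN): min(0, 1, 7, 5) = 0

0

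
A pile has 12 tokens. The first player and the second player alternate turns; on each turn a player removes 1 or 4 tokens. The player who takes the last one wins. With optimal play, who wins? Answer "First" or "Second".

W/L table (W = player to move can force a win):
i:   0  1  2  3  4  5  6  7  8  9 10 11 12
     L  W  L  W  W  L  W  L  W  W  L  W  L
Position 12 is L, so the second player wins.

Second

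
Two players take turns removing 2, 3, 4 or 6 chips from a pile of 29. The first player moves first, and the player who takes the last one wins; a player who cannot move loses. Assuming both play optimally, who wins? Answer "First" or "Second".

First

Positions where the player to move wins (W) vs loses (L):
i:   0  1  2  3  4  5  6  7  8  9 10 11 12 13 14 15 16 17 18 19 20 21 22 23 24 25 26 27 28 29
     L  L  W  W  W  W  W  W  L  L  W  W  W  W  W  W  L  L  W  W  W  W  W  W  L  L  W  W  W  W
Position 29 is W, so the first player wins.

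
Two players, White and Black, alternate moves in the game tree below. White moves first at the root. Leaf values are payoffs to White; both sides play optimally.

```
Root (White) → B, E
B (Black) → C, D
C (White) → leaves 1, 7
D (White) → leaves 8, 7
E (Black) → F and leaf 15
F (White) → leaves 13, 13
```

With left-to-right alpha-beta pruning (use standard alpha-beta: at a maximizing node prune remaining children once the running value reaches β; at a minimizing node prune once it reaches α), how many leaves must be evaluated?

6

C [α=-∞,β=+∞]: v=7
D [α=-∞,β=7]: v=8 after child 1 ≥ β → β-cutoff, skip 1
B [α=-∞,β=+∞]: v=7
F [α=7,β=+∞]: v=13
E [α=7,β=+∞]: v=13
Root [α=-∞,β=+∞]: v=13
Leaves evaluated: 6 of 7.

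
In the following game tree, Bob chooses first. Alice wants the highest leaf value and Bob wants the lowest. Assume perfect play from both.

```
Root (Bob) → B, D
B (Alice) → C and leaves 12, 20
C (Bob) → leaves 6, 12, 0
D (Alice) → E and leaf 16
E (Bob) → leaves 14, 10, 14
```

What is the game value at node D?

E: min(14, 10, 14) = 10
D: max(10, 16) = 16

16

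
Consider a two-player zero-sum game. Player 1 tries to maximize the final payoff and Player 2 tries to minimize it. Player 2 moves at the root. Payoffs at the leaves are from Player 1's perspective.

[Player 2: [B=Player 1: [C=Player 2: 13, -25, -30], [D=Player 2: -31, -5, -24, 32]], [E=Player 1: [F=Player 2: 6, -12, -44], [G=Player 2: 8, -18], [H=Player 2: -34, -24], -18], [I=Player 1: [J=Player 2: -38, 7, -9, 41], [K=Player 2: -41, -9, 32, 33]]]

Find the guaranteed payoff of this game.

-38

C (Player 2): min(13, -25, -30) = -30
D (Player 2): min(-31, -5, -24, 32) = -31
B (Player 1): max(-30, -31) = -30
F (Player 2): min(6, -12, -44) = -44
G (Player 2): min(8, -18) = -18
H (Player 2): min(-34, -24) = -34
E (Player 1): max(-44, -18, -34, -18) = -18
J (Player 2): min(-38, 7, -9, 41) = -38
K (Player 2): min(-41, -9, 32, 33) = -41
I (Player 1): max(-38, -41) = -38
Root (Player 2): min(-30, -18, -38) = -38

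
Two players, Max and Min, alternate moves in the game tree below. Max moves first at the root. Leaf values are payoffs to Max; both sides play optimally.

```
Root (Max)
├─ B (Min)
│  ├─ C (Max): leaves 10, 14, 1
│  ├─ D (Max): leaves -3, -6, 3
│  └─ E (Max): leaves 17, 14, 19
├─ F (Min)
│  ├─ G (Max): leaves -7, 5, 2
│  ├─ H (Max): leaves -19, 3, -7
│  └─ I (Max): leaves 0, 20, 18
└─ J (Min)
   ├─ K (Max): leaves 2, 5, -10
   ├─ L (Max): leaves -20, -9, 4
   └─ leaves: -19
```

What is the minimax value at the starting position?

C (Max): max(10, 14, 1) = 14
D (Max): max(-3, -6, 3) = 3
E (Max): max(17, 14, 19) = 19
B (Min): min(14, 3, 19) = 3
G (Max): max(-7, 5, 2) = 5
H (Max): max(-19, 3, -7) = 3
I (Max): max(0, 20, 18) = 20
F (Min): min(5, 3, 20) = 3
K (Max): max(2, 5, -10) = 5
L (Max): max(-20, -9, 4) = 4
J (Min): min(5, 4, -19) = -19
Root (Max): max(3, 3, -19) = 3

3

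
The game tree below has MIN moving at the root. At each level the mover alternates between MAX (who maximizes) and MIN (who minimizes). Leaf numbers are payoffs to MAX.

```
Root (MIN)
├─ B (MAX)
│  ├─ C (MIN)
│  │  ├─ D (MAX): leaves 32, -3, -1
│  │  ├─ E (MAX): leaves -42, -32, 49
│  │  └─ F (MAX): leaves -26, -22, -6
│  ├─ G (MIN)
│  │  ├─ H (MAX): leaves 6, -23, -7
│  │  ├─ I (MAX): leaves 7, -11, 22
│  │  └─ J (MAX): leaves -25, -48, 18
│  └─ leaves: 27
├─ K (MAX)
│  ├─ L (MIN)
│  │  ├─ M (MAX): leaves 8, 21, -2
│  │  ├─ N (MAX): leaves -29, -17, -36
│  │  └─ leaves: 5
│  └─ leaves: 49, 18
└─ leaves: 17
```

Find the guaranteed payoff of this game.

17

D (MAX): max(32, -3, -1) = 32
E (MAX): max(-42, -32, 49) = 49
F (MAX): max(-26, -22, -6) = -6
C (MIN): min(32, 49, -6) = -6
H (MAX): max(6, -23, -7) = 6
I (MAX): max(7, -11, 22) = 22
J (MAX): max(-25, -48, 18) = 18
G (MIN): min(6, 22, 18) = 6
B (MAX): max(-6, 6, 27) = 27
M (MAX): max(8, 21, -2) = 21
N (MAX): max(-29, -17, -36) = -17
L (MIN): min(21, -17, 5) = -17
K (MAX): max(-17, 49, 18) = 49
Root (MIN): min(27, 49, 17) = 17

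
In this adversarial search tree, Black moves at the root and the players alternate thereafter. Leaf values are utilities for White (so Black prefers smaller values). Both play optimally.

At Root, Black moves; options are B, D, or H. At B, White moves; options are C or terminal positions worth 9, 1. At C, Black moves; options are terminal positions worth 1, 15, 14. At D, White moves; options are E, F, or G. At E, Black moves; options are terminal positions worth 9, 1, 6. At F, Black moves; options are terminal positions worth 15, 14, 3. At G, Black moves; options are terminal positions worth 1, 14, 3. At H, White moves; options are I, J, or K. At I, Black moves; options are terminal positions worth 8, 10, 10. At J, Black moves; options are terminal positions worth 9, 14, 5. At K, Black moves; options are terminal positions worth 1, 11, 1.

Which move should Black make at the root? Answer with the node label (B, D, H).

C (Black): min(1, 15, 14) = 1
B (White): max(1, 9, 1) = 9
E (Black): min(9, 1, 6) = 1
F (Black): min(15, 14, 3) = 3
G (Black): min(1, 14, 3) = 1
D (White): max(1, 3, 1) = 3
I (Black): min(8, 10, 10) = 8
J (Black): min(9, 14, 5) = 5
K (Black): min(1, 11, 1) = 1
H (White): max(8, 5, 1) = 8
Root (Black): min(9, 3, 8) = 3
Black picks the child with the lowest value: D (value 3).

D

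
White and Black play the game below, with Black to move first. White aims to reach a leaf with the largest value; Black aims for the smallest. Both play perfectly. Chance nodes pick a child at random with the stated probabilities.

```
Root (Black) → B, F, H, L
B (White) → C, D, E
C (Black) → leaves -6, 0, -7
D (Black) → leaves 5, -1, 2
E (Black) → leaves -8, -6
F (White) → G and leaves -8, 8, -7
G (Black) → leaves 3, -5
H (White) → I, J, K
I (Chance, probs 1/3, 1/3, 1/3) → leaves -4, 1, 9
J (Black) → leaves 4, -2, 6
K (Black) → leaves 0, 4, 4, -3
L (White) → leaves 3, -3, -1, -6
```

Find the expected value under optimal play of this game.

C (Black): min(-6, 0, -7) = -7
D (Black): min(5, -1, 2) = -1
E (Black): min(-8, -6) = -8
B (White): max(-7, -1, -8) = -1
G (Black): min(3, -5) = -5
F (White): max(-5, -8, 8, -7) = 8
I (Chance): 1/3·-4 + 1/3·1 + 1/3·9 = 2
J (Black): min(4, -2, 6) = -2
K (Black): min(0, 4, 4, -3) = -3
H (White): max(2, -2, -3) = 2
L (White): max(3, -3, -1, -6) = 3
Root (Black): min(-1, 8, 2, 3) = -1

-1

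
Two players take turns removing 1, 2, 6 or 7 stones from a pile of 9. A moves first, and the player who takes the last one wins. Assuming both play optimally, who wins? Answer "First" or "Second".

First

i:   0  1  2  3  4  5  6  7  8  9
     L  W  W  L  W  W  W  W  L  W
Position 9 is W, so the first player wins.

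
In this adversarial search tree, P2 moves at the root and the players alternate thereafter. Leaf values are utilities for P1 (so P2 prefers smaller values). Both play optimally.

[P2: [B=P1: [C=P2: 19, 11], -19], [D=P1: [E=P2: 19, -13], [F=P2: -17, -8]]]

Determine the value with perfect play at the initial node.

-13

C (P2): min(19, 11) = 11
B (P1): max(11, -19) = 11
E (P2): min(19, -13) = -13
F (P2): min(-17, -8) = -17
D (P1): max(-13, -17) = -13
Root (P2): min(11, -13) = -13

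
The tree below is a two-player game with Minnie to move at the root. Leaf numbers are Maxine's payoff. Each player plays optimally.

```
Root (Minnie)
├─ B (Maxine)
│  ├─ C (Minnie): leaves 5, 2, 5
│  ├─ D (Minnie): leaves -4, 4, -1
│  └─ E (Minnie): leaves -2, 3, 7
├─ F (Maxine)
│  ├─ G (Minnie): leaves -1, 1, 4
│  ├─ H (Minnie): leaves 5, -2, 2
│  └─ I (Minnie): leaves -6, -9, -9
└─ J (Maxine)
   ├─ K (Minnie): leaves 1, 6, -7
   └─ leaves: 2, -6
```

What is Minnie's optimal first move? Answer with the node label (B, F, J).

C (Minnie): min(5, 2, 5) = 2
D (Minnie): min(-4, 4, -1) = -4
E (Minnie): min(-2, 3, 7) = -2
B (Maxine): max(2, -4, -2) = 2
G (Minnie): min(-1, 1, 4) = -1
H (Minnie): min(5, -2, 2) = -2
I (Minnie): min(-6, -9, -9) = -9
F (Maxine): max(-1, -2, -9) = -1
K (Minnie): min(1, 6, -7) = -7
J (Maxine): max(-7, 2, -6) = 2
Root (Minnie): min(2, -1, 2) = -1
Minnie picks the child with the lowest value: F (value -1).

F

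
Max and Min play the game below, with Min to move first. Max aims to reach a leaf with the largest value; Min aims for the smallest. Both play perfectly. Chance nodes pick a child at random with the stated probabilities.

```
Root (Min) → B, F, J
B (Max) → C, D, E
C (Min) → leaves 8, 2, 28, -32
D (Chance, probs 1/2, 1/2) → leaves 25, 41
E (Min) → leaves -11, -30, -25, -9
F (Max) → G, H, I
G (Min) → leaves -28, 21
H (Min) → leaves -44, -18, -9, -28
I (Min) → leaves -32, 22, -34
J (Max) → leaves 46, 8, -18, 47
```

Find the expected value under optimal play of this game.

C (Min): min(8, 2, 28, -32) = -32
D (Chance): 1/2·25 + 1/2·41 = 33
E (Min): min(-11, -30, -25, -9) = -30
B (Max): max(-32, 33, -30) = 33
G (Min): min(-28, 21) = -28
H (Min): min(-44, -18, -9, -28) = -44
I (Min): min(-32, 22, -34) = -34
F (Max): max(-28, -44, -34) = -28
J (Max): max(46, 8, -18, 47) = 47
Root (Min): min(33, -28, 47) = -28

-28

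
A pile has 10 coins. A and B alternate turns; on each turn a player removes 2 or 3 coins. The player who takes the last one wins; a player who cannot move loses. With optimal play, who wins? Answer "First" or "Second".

Second

Compute winning (W) and losing (L) positions by backward induction:
i:   0  1  2  3  4  5  6  7  8  9 10
     L  L  W  W  W  L  L  W  W  W  L
Position 10 is L, so the second player wins.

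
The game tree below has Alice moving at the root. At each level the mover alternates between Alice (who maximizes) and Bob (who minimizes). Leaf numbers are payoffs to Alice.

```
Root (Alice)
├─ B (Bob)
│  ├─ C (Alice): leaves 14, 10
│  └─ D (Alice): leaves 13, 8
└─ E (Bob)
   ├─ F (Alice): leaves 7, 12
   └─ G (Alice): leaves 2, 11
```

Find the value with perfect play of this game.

13

C (Alice): max(14, 10) = 14
D (Alice): max(13, 8) = 13
B (Bob): min(14, 13) = 13
F (Alice): max(7, 12) = 12
G (Alice): max(2, 11) = 11
E (Bob): min(12, 11) = 11
Root (Alice): max(13, 11) = 13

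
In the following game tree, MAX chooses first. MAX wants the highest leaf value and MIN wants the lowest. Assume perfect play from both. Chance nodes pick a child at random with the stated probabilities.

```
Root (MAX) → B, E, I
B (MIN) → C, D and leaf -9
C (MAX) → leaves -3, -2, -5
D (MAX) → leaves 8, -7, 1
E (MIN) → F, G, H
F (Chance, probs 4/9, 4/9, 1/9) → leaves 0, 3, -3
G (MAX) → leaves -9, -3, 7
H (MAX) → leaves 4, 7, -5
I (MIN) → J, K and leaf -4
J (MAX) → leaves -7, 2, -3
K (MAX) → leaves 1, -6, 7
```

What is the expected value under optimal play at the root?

C (MAX): max(-3, -2, -5) = -2
D (MAX): max(8, -7, 1) = 8
B (MIN): min(-2, 8, -9) = -9
F (Chance): 4/9·0 + 4/9·3 + 1/9·-3 = 1
G (MAX): max(-9, -3, 7) = 7
H (MAX): max(4, 7, -5) = 7
E (MIN): min(1, 7, 7) = 1
J (MAX): max(-7, 2, -3) = 2
K (MAX): max(1, -6, 7) = 7
I (MIN): min(2, 7, -4) = -4
Root (MAX): max(-9, 1, -4) = 1

1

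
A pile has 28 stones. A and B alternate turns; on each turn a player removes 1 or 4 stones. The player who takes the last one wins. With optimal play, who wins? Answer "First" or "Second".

First

i:   0  1  2  3  4  5  6  7  8  9 10 11 12 13 14 15 16 17 18 19 20 21 22 23 24 25 26 27 28
     L  W  L  W  W  L  W  L  W  W  L  W  L  W  W  L  W  L  W  W  L  W  L  W  W  L  W  L  W
Position 28 is W, so the first player wins.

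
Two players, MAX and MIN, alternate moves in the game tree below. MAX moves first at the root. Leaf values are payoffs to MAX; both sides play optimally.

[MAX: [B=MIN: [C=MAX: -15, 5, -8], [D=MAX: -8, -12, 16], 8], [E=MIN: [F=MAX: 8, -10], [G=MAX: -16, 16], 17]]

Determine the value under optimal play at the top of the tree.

C (MAX): max(-15, 5, -8) = 5
D (MAX): max(-8, -12, 16) = 16
B (MIN): min(5, 16, 8) = 5
F (MAX): max(8, -10) = 8
G (MAX): max(-16, 16) = 16
E (MIN): min(8, 16, 17) = 8
Root (MAX): max(5, 8) = 8

8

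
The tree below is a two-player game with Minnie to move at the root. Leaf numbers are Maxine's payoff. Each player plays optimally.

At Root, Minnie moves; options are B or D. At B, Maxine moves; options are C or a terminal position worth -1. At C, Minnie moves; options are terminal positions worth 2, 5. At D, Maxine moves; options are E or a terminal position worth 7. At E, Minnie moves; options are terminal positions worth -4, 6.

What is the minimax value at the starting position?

2

C (Minnie): min(2, 5) = 2
B (Maxine): max(2, -1) = 2
E (Minnie): min(-4, 6) = -4
D (Maxine): max(-4, 7) = 7
Root (Minnie): min(2, 7) = 2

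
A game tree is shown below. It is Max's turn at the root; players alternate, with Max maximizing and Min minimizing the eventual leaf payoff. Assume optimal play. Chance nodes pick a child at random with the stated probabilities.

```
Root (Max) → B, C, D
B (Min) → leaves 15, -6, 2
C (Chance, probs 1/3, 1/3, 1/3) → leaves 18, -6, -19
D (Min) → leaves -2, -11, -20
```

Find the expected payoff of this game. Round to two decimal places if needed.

B (Min): min(15, -6, 2) = -6
C (Chance): 1/3·18 + 1/3·-6 + 1/3·-19 = -2.33
D (Min): min(-2, -11, -20) = -20
Root (Max): max(-6, -2.33, -20) = -2.33

-2.33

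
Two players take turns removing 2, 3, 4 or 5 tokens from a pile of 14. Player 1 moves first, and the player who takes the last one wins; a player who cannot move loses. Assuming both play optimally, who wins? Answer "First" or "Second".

Mark each pile size as W (mover wins) or L (mover loses):
i:   0  1  2  3  4  5  6  7  8  9 10 11 12 13 14
     L  L  W  W  W  W  W  L  L  W  W  W  W  W  L
Position 14 is L, so the second player wins.

Second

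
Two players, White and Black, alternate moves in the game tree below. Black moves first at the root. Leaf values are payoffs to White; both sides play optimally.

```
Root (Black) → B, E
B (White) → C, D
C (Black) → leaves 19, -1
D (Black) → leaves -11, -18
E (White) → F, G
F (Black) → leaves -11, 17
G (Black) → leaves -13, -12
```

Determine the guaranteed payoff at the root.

C (Black): min(19, -1) = -1
D (Black): min(-11, -18) = -18
B (White): max(-1, -18) = -1
F (Black): min(-11, 17) = -11
G (Black): min(-13, -12) = -13
E (White): max(-11, -13) = -11
Root (Black): min(-1, -11) = -11

-11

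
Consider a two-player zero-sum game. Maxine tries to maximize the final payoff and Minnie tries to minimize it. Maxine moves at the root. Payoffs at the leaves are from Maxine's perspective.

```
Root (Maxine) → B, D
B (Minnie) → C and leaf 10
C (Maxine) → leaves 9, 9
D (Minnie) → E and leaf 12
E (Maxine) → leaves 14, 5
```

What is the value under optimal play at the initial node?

C (Maxine): max(9, 9) = 9
B (Minnie): min(9, 10) = 9
E (Maxine): max(14, 5) = 14
D (Minnie): min(14, 12) = 12
Root (Maxine): max(9, 12) = 12

12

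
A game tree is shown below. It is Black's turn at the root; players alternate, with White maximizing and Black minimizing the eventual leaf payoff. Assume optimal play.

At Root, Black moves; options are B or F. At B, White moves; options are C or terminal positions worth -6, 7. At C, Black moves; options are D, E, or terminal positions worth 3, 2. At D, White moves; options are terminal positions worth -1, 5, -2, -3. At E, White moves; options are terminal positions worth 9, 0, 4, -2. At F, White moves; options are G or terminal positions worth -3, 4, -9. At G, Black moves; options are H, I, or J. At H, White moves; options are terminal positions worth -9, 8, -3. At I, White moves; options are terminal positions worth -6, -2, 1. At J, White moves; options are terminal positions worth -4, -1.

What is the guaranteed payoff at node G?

-1

H: max(-9, 8, -3) = 8
I: max(-6, -2, 1) = 1
J: max(-4, -1) = -1
G: min(8, 1, -1) = -1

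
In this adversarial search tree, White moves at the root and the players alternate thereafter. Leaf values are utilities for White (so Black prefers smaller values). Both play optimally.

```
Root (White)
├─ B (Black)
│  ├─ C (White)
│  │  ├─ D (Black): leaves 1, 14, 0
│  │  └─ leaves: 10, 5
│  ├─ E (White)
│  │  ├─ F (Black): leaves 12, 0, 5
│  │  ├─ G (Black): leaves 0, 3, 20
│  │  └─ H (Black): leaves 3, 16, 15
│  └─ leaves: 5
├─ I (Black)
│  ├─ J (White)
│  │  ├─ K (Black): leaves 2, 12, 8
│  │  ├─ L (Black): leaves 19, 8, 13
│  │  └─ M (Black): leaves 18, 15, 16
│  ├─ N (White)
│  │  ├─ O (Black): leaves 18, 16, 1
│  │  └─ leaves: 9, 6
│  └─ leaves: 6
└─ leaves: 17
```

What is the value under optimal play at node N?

9

O: min(18, 16, 1) = 1
N: max(1, 9, 6) = 9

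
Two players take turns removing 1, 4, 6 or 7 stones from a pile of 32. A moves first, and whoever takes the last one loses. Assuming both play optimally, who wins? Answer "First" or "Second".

W/L table (W = player to move can force a win):
i:   0  1  2  3  4  5  6  7  8  9 10 11 12 13 14 15 16 17 18 19 20 21 22 23 24 25 26 27 28 29 30 31 32
     W  L  W  L  W  W  L  W  W  W  W  L  W  W  L  W  L  W  W  L  W  W  W  W  L  W  W  L  W  L  W  W  L
Position 32 is L, so the second player wins.

Second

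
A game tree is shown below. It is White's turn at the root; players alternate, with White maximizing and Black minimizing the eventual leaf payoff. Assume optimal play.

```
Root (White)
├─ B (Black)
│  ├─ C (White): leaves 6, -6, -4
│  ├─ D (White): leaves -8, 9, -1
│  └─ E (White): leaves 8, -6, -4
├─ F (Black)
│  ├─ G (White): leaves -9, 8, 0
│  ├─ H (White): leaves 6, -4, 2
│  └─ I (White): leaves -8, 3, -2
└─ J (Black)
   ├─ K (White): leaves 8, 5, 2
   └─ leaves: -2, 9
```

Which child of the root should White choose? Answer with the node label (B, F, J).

B

C (White): max(6, -6, -4) = 6
D (White): max(-8, 9, -1) = 9
E (White): max(8, -6, -4) = 8
B (Black): min(6, 9, 8) = 6
G (White): max(-9, 8, 0) = 8
H (White): max(6, -4, 2) = 6
I (White): max(-8, 3, -2) = 3
F (Black): min(8, 6, 3) = 3
K (White): max(8, 5, 2) = 8
J (Black): min(8, -2, 9) = -2
Root (White): max(6, 3, -2) = 6
White picks the child with the highest value: B (value 6).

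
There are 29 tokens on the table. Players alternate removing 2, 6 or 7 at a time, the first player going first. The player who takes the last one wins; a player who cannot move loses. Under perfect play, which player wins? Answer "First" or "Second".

Positions where the player to move wins (W) vs loses (L):
i:   0  1  2  3  4  5  6  7  8  9 10 11 12 13 14 15 16 17 18 19 20 21 22 23 24 25 26 27 28 29
     L  L  W  W  L  L  W  W  W  L  W  W  W  L  L  W  W  L  L  W  W  W  L  W  W  W  L  L  W  W
Position 29 is W, so the first player wins.

First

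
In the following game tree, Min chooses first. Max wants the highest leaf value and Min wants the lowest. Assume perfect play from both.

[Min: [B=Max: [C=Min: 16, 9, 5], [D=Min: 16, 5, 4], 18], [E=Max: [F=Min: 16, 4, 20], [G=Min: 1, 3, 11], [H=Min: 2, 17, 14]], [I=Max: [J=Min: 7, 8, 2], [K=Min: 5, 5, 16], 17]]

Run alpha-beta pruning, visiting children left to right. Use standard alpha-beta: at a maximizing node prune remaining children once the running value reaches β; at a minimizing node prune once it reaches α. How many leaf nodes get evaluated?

C [α=-∞,β=+∞]: v=5
D [α=5,β=+∞]: v=5 after child 2 ≤ α → α-cutoff, skip 1
B [α=-∞,β=+∞]: v=18
F [α=-∞,β=18]: v=4
G [α=4,β=18]: v=1 after child 1 ≤ α → α-cutoff, skip 2
H [α=4,β=18]: v=2 after child 1 ≤ α → α-cutoff, skip 2
E [α=-∞,β=18]: v=4
J [α=-∞,β=4]: v=2
K [α=2,β=4]: v=5
I [α=-∞,β=4]: v=5 after child 2 ≥ β → β-cutoff, skip 1
Root [α=-∞,β=+∞]: v=4
Leaves evaluated: 17 of 23.

17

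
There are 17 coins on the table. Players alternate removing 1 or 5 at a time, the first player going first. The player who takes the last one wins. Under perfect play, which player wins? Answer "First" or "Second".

i:   0  1  2  3  4  5  6  7  8  9 10 11 12 13 14 15 16 17
     L  W  L  W  L  W  L  W  L  W  L  W  L  W  L  W  L  W
Position 17 is W, so the first player wins.

First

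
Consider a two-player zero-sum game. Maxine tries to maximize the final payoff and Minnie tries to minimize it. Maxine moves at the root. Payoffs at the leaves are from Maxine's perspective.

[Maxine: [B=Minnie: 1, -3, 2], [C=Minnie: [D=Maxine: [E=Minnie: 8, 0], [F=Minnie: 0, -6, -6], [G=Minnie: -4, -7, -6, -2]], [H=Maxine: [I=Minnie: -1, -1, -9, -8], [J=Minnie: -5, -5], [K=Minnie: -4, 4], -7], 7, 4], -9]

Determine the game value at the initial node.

B (Minnie): min(1, -3, 2) = -3
E (Minnie): min(8, 0) = 0
F (Minnie): min(0, -6, -6) = -6
G (Minnie): min(-4, -7, -6, -2) = -7
D (Maxine): max(0, -6, -7) = 0
I (Minnie): min(-1, -1, -9, -8) = -9
J (Minnie): min(-5, -5) = -5
K (Minnie): min(-4, 4) = -4
H (Maxine): max(-9, -5, -4, -7) = -4
C (Minnie): min(0, -4, 7, 4) = -4
Root (Maxine): max(-3, -4, -9) = -3

-3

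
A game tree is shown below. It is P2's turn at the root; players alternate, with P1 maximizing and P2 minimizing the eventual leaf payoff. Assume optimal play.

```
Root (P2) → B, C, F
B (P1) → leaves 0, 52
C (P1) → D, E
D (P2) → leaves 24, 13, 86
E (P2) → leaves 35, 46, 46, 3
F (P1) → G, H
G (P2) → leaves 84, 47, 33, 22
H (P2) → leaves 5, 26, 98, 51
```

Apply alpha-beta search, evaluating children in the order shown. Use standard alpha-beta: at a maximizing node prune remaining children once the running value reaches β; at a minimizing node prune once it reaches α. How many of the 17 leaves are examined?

B [α=-∞,β=+∞]: v=52
D [α=-∞,β=52]: v=13
E [α=13,β=52]: v=3
C [α=-∞,β=52]: v=13
G [α=-∞,β=13]: v=22
F [α=-∞,β=13]: v=22 after child 1 ≥ β → β-cutoff, skip 1
Root [α=-∞,β=+∞]: v=13
Leaves evaluated: 13 of 17.

13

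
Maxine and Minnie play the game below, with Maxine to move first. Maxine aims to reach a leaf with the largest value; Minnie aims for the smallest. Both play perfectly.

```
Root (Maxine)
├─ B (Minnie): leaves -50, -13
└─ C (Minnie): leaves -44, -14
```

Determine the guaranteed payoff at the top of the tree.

-44

B (Minnie): min(-50, -13) = -50
C (Minnie): min(-44, -14) = -44
Root (Maxine): max(-50, -44) = -44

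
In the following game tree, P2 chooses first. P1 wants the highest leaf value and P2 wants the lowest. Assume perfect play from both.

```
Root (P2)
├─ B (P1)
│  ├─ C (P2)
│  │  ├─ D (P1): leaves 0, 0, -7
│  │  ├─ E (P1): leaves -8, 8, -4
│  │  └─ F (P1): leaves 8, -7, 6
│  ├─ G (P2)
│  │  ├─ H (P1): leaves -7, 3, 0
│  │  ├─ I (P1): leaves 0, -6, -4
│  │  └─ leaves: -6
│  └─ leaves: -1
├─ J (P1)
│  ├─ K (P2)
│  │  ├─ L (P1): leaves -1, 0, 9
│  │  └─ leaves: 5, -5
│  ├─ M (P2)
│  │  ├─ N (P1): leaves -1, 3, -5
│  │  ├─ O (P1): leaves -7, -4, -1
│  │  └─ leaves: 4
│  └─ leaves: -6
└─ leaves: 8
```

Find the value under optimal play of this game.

D (P1): max(0, 0, -7) = 0
E (P1): max(-8, 8, -4) = 8
F (P1): max(8, -7, 6) = 8
C (P2): min(0, 8, 8) = 0
H (P1): max(-7, 3, 0) = 3
I (P1): max(0, -6, -4) = 0
G (P2): min(3, 0, -6) = -6
B (P1): max(0, -6, -1) = 0
L (P1): max(-1, 0, 9) = 9
K (P2): min(9, 5, -5) = -5
N (P1): max(-1, 3, -5) = 3
O (P1): max(-7, -4, -1) = -1
M (P2): min(3, -1, 4) = -1
J (P1): max(-5, -1, -6) = -1
Root (P2): min(0, -1, 8) = -1

-1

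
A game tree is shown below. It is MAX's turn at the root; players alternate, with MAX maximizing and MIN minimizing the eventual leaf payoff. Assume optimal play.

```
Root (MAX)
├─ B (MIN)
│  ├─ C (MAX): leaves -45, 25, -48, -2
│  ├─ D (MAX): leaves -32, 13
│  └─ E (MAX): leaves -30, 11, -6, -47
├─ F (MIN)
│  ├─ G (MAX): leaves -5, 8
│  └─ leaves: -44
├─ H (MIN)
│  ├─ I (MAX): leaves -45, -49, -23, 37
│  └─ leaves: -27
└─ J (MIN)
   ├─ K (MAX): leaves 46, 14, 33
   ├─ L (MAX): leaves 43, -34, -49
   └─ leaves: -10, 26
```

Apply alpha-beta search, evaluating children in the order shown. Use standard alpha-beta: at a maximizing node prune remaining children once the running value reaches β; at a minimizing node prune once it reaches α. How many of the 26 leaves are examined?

C [α=-∞,β=+∞]: v=25
D [α=-∞,β=25]: v=13
E [α=-∞,β=13]: v=11
B [α=-∞,β=+∞]: v=11
G [α=11,β=+∞]: v=8
F [α=11,β=+∞]: v=8 after child 1 ≤ α → α-cutoff, skip 1
I [α=11,β=+∞]: v=37
H [α=11,β=+∞]: v=-27
K [α=11,β=+∞]: v=46
L [α=11,β=46]: v=43
J [α=11,β=+∞]: v=-10 after child 3 ≤ α → α-cutoff, skip 1
Root [α=-∞,β=+∞]: v=11
Leaves evaluated: 24 of 26.

24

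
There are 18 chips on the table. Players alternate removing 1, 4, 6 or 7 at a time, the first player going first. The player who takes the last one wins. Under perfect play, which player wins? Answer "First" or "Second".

Second

W/L table (W = player to move can force a win):
i:   0  1  2  3  4  5  6  7  8  9 10 11 12 13 14 15 16 17 18
     L  W  L  W  W  L  W  W  W  W  L  W  W  L  W  L  W  W  L
Position 18 is L, so the second player wins.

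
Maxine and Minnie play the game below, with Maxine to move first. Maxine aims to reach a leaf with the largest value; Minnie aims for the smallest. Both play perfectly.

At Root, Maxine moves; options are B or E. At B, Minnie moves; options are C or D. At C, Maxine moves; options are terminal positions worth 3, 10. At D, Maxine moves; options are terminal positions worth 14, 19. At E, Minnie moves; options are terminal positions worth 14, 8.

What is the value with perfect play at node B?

10

C: max(3, 10) = 10
D: max(14, 19) = 19
B: min(10, 19) = 10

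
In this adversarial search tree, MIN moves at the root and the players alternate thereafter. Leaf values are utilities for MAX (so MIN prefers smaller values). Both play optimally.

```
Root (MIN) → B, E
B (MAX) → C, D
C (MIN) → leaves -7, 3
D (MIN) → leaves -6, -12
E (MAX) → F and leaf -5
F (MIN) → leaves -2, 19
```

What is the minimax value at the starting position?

C (MIN): min(-7, 3) = -7
D (MIN): min(-6, -12) = -12
B (MAX): max(-7, -12) = -7
F (MIN): min(-2, 19) = -2
E (MAX): max(-2, -5) = -2
Root (MIN): min(-7, -2) = -7

-7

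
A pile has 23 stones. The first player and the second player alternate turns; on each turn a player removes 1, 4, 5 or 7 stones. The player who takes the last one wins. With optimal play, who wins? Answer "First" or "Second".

i:   0  1  2  3  4  5  6  7  8  9 10 11 12 13 14 15 16 17 18 19 20 21 22 23
     L  W  L  W  W  W  W  W  L  W  L  W  W  W  W  W  L  W  L  W  W  W  W  W
Position 23 is W, so the first player wins.

First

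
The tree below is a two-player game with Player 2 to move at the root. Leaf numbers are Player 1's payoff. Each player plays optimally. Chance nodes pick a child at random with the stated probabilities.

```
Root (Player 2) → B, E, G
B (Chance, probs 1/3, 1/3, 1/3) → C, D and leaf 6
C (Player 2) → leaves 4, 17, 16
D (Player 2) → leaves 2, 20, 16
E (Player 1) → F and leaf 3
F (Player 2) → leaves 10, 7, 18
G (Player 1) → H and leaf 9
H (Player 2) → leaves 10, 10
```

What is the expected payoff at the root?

4

C (Player 2): min(4, 17, 16) = 4
D (Player 2): min(2, 20, 16) = 2
B (Chance): 1/3·4 + 1/3·2 + 1/3·6 = 4
F (Player 2): min(10, 7, 18) = 7
E (Player 1): max(7, 3) = 7
H (Player 2): min(10, 10) = 10
G (Player 1): max(10, 9) = 10
Root (Player 2): min(4, 7, 10) = 4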